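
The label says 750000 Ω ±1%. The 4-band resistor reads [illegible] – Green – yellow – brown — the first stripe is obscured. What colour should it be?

750000 Ω = 75 × 10^4.
The first band gives digit 7 of the significand, and 7 is violet.

violet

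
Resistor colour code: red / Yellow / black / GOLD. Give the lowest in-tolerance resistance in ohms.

22.8 Ω

Red → 2 (first significant figure)
Yellow → 4 (second significant figure)
Black → ×1 multiplier
Gold → ±5% tolerance
24 × 1 = 24 Ω
Lowest = 24 × (1 − 5/100) = 22.8 Ω.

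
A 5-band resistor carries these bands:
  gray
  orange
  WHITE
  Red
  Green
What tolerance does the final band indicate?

The last band, green, is the tolerance band.
Green corresponds to ±0.5%.

±0.5%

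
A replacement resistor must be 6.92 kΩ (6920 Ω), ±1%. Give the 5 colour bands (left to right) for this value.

blue, white, red, brown, brown

6920 Ω = 692 × 10^1.
6 → blue
9 → white
2 → red
Multiplier 10^1 → brown.
±1% tolerance → brown.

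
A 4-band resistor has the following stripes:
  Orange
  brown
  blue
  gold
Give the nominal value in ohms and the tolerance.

Orange → 3 (first significant figure)
Brown → 1 (second significant figure)
Blue → ×10^6 multiplier
Gold → ±5% tolerance
31 × 1000000 = 31000000 Ω

31000000 Ω ±5%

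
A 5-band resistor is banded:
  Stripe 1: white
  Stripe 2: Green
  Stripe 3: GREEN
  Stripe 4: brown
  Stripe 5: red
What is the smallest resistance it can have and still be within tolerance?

9359 Ω

White → 9 (first significant figure)
Green → 5 (second significant figure)
Green → 5 (third significant figure)
Brown → ×10 multiplier
Red → ±2% tolerance
955 × 10 = 9550 Ω
Smallest = 9550 × (1 − 2/100) = 9359 Ω.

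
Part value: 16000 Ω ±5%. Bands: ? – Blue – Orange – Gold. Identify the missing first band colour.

brown

16000 Ω = 16 × 10^3.
The first band gives digit 1 of the significand, and 1 is brown.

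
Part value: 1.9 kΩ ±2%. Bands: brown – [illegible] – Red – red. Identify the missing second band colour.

1900 Ω = 19 × 10^2.
The second band gives digit 9 of the significand, and 9 is white.

white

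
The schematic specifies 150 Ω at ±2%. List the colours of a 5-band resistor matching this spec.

150 Ω = 150 × 10^0.
1 → brown
5 → green
0 → black
Multiplier 10^0 → black.
±2% tolerance → red.

brown, green, black, black, red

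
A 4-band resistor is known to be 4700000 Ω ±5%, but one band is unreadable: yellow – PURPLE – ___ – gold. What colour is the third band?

4700000 Ω = 47 × 10^5.
The third band is the multiplier, 10^5, which is green.

green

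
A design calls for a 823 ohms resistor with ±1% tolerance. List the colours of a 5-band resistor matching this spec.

823 Ω = 823 × 10^0.
8 → grey
2 → red
3 → orange
Multiplier 10^0 → black.
±1% tolerance → brown.

grey, red, orange, black, brown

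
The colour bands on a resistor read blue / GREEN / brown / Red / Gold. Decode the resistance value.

Blue → 6 (first significant figure)
Green → 5 (second significant figure)
Brown → 1 (third significant figure)
Red → ×10^2 multiplier
651 × 100 = 65100 Ω

65100 Ω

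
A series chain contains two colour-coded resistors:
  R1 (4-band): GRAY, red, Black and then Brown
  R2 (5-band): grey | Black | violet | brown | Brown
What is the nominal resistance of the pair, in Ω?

R1: grey, red → 82; black ×1 → 82 Ω.
R2: grey, black, violet → 807; brown ×10 → 8070 Ω.
Series: 82 + 8070 = 8152 Ω.

8152 Ω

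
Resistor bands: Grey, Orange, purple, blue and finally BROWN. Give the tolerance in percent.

The last band, brown, is the tolerance band.
Brown corresponds to ±1%.

±1%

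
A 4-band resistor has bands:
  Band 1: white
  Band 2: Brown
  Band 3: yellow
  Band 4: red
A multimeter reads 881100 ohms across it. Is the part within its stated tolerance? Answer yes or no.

White → 9 (first significant figure)
Brown → 1 (second significant figure)
Yellow → ×10^4 multiplier
Red → ±2% tolerance
91 × 10000 = 910000 Ω
Allowed range: 891800 Ω to 928200 Ω.
881100 ohms lies outside that range.

no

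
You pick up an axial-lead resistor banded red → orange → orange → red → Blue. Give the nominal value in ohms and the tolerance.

23300 Ω ±0.25%

Red → 2 (first significant figure)
Orange → 3 (second significant figure)
Orange → 3 (third significant figure)
Red → ×10^2 multiplier
Blue → ±0.25% tolerance
233 × 100 = 23300 Ω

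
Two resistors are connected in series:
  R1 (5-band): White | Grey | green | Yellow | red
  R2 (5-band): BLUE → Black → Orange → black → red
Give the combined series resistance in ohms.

9850603 Ω

R1: white, grey, green → 985; yellow ×10^4 → 9850000 Ω.
R2: blue, black, orange → 603; black ×1 → 603 Ω.
Series: 9850000 + 603 = 9850603 Ω.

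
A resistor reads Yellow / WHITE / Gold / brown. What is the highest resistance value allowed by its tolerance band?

4.949 Ω

Yellow → 4 (first significant figure)
White → 9 (second significant figure)
Gold → ×0.1 multiplier
Brown → ±1% tolerance
49 × 0.1 = 4.9 Ω
Highest = 4.9 × (1 + 1/100) = 4.949 Ω.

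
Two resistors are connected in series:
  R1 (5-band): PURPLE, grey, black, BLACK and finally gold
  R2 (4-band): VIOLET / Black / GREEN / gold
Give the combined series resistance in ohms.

R1: violet, grey, black → 780; black ×1 → 780 Ω.
R2: violet, black → 70; green ×10^5 → 7000000 Ω.
Series: 780 + 7000000 = 7000780 Ω.

7000780 Ω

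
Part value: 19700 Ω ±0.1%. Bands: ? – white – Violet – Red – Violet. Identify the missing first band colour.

brown

19700 Ω = 197 × 10^2.
The first band gives digit 1 of the significand, and 1 is brown.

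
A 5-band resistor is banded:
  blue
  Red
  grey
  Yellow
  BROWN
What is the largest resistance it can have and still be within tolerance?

Blue → 6 (first significant figure)
Red → 2 (second significant figure)
Grey → 8 (third significant figure)
Yellow → ×10^4 multiplier
Brown → ±1% tolerance
628 × 10000 = 6280000 Ω
Largest = 6280000 × (1 + 1/100) = 6342800 Ω.

6342800 Ω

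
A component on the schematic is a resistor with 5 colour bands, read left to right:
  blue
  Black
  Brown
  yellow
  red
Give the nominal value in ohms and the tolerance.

Blue → 6 (first significant figure)
Black → 0 (second significant figure)
Brown → 1 (third significant figure)
Yellow → ×10^4 multiplier
Red → ±2% tolerance
601 × 10000 = 6010000 Ω

6010000 Ω ±2%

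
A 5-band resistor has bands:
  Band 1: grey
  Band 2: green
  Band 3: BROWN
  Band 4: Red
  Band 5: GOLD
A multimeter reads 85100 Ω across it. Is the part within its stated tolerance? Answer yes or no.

yes

Grey → 8 (first significant figure)
Green → 5 (second significant figure)
Brown → 1 (third significant figure)
Red → ×10^2 multiplier
Gold → ±5% tolerance
851 × 100 = 85100 Ω
Allowed range: 80845 Ω to 89355 Ω.
85100 Ω lies inside that range.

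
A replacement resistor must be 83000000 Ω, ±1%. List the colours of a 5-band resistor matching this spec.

grey, orange, black, green, brown

83000000 Ω = 830 × 10^5.
8 → grey
3 → orange
0 → black
Multiplier 10^5 → green.
±1% tolerance → brown.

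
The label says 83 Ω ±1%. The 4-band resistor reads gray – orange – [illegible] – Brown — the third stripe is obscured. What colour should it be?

83 Ω = 83 × 10^0.
The third band is the multiplier, 10^0, which is black.

black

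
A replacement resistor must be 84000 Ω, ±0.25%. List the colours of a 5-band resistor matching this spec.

grey, yellow, black, red, blue

84000 Ω = 840 × 10^2.
8 → grey
4 → yellow
0 → black
Multiplier 10^2 → red.
±0.25% tolerance → blue.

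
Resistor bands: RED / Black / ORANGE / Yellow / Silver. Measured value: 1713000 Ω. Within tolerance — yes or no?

Red → 2 (first significant figure)
Black → 0 (second significant figure)
Orange → 3 (third significant figure)
Yellow → ×10^4 multiplier
Silver → ±10% tolerance
203 × 10000 = 2030000 Ω
Allowed range: 1827000 Ω to 2233000 Ω.
1713000 Ω lies outside that range.

no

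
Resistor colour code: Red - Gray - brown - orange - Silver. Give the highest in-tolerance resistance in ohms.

Red → 2 (first significant figure)
Grey → 8 (second significant figure)
Brown → 1 (third significant figure)
Orange → ×10^3 multiplier
Silver → ±10% tolerance
281 × 1000 = 281000 Ω
Highest = 281000 × (1 + 10/100) = 309100 Ω.

309100 Ω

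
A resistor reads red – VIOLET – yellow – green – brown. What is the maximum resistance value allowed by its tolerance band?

27674000 Ω

Red → 2 (first significant figure)
Violet → 7 (second significant figure)
Yellow → 4 (third significant figure)
Green → ×10^5 multiplier
Brown → ±1% tolerance
274 × 100000 = 27400000 Ω
Maximum = 27400000 × (1 + 1/100) = 27674000 Ω.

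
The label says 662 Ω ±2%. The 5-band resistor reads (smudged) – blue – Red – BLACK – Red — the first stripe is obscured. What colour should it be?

blue

662 Ω = 662 × 10^0.
The first band gives digit 6 of the significand, and 6 is blue.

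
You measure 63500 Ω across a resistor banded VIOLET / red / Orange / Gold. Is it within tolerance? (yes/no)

Violet → 7 (first significant figure)
Red → 2 (second significant figure)
Orange → ×10^3 multiplier
Gold → ±5% tolerance
72 × 1000 = 72000 Ω
Allowed range: 68400 Ω to 75600 Ω.
63500 Ω lies outside that range.

no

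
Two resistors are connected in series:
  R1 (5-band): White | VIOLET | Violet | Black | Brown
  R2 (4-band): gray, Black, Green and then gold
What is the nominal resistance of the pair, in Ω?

8000977 Ω

R1: white, violet, violet → 977; black ×1 → 977 Ω.
R2: grey, black → 80; green ×10^5 → 8000000 Ω.
Series: 977 + 8000000 = 8000977 Ω.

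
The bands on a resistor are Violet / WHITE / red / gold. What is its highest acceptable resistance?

8295 Ω

Violet → 7 (first significant figure)
White → 9 (second significant figure)
Red → ×10^2 multiplier
Gold → ±5% tolerance
79 × 100 = 7900 Ω
Highest = 7900 × (1 + 5/100) = 8295 Ω.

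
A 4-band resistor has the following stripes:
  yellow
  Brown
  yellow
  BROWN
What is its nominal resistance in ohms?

Yellow → 4 (first significant figure)
Brown → 1 (second significant figure)
Yellow → ×10^4 multiplier
41 × 10000 = 410000 Ω

410000 Ω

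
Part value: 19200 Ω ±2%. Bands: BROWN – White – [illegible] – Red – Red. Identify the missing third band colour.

red

19200 Ω = 192 × 10^2.
The third band gives digit 2 of the significand, and 2 is red.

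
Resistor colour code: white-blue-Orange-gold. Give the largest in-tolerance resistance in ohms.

White → 9 (first significant figure)
Blue → 6 (second significant figure)
Orange → ×10^3 multiplier
Gold → ±5% tolerance
96 × 1000 = 96000 Ω
Largest = 96000 × (1 + 5/100) = 100800 Ω.

100800 Ω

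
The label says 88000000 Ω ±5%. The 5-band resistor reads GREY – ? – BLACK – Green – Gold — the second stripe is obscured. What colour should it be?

88000000 Ω = 880 × 10^5.
The second band gives digit 8 of the significand, and 8 is grey.

grey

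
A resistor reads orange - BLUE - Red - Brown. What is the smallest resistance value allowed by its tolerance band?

Orange → 3 (first significant figure)
Blue → 6 (second significant figure)
Red → ×10^2 multiplier
Brown → ±1% tolerance
36 × 100 = 3600 Ω
Smallest = 3600 × (1 − 1/100) = 3564 Ω.

3564 Ω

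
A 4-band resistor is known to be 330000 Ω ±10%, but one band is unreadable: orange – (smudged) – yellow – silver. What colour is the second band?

orange

330000 Ω = 33 × 10^4.
The second band gives digit 3 of the significand, and 3 is orange.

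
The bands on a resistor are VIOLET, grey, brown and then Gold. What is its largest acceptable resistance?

Violet → 7 (first significant figure)
Grey → 8 (second significant figure)
Brown → ×10 multiplier
Gold → ±5% tolerance
78 × 10 = 780 Ω
Largest = 780 × (1 + 5/100) = 819 Ω.

819 Ω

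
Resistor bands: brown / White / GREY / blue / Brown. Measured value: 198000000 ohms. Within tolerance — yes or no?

yes

Brown → 1 (first significant figure)
White → 9 (second significant figure)
Grey → 8 (third significant figure)
Blue → ×10^6 multiplier
Brown → ±1% tolerance
198 × 1000000 = 198000000 Ω
Allowed range: 196020000 Ω to 199980000 Ω.
198000000 ohms lies inside that range.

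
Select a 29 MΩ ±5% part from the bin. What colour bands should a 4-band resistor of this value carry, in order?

29000000 Ω = 29 × 10^6.
2 → red
9 → white
Multiplier 10^6 → blue.
±5% tolerance → gold.

red, white, blue, gold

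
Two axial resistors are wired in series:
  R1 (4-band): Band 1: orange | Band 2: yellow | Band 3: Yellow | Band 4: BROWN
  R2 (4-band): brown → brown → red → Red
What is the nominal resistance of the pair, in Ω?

341100 Ω

R1: orange, yellow → 34; yellow ×10^4 → 340000 Ω.
R2: brown, brown → 11; red ×10^2 → 1100 Ω.
Series: 340000 + 1100 = 341100 Ω.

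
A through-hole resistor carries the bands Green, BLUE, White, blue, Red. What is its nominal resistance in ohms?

Green → 5 (first significant figure)
Blue → 6 (second significant figure)
White → 9 (third significant figure)
Blue → ×10^6 multiplier
569 × 1000000 = 569000000 Ω

569000000 Ω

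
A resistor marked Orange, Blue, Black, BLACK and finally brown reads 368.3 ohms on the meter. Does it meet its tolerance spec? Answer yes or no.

Orange → 3 (first significant figure)
Blue → 6 (second significant figure)
Black → 0 (third significant figure)
Black → ×1 multiplier
Brown → ±1% tolerance
360 × 1 = 360 Ω
Allowed range: 356.4 Ω to 363.6 Ω.
368.3 ohms lies outside that range.

no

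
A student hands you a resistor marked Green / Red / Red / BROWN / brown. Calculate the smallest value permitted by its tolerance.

Green → 5 (first significant figure)
Red → 2 (second significant figure)
Red → 2 (third significant figure)
Brown → ×10 multiplier
Brown → ±1% tolerance
522 × 10 = 5220 Ω
Smallest = 5220 × (1 − 1/100) = 5167.8 Ω.

5167.8 Ω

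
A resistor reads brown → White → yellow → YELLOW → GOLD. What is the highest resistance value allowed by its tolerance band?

2037000 Ω

Brown → 1 (first significant figure)
White → 9 (second significant figure)
Yellow → 4 (third significant figure)
Yellow → ×10^4 multiplier
Gold → ±5% tolerance
194 × 10000 = 1940000 Ω
Highest = 1940000 × (1 + 5/100) = 2037000 Ω.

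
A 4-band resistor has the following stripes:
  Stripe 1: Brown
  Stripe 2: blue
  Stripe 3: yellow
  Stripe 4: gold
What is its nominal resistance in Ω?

Brown → 1 (first significant figure)
Blue → 6 (second significant figure)
Yellow → ×10^4 multiplier
16 × 10000 = 160000 Ω

160000 Ω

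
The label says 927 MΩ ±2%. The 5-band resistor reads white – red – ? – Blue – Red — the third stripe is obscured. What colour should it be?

927000000 Ω = 927 × 10^6.
The third band gives digit 7 of the significand, and 7 is violet.

violet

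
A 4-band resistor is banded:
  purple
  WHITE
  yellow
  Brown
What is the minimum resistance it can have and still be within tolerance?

782100 Ω

Violet → 7 (first significant figure)
White → 9 (second significant figure)
Yellow → ×10^4 multiplier
Brown → ±1% tolerance
79 × 10000 = 790000 Ω
Minimum = 790000 × (1 − 1/100) = 782100 Ω.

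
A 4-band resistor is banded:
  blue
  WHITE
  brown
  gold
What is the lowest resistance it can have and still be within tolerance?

Blue → 6 (first significant figure)
White → 9 (second significant figure)
Brown → ×10 multiplier
Gold → ±5% tolerance
69 × 10 = 690 Ω
Lowest = 690 × (1 − 5/100) = 655.5 Ω.

655.5 Ω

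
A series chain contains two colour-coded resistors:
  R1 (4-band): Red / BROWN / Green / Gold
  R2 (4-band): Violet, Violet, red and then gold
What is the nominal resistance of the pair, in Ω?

R1: red, brown → 21; green ×10^5 → 2100000 Ω.
R2: violet, violet → 77; red ×10^2 → 7700 Ω.
Series: 2100000 + 7700 = 2107700 Ω.

2107700 Ω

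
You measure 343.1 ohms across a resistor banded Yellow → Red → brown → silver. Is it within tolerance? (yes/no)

no

Yellow → 4 (first significant figure)
Red → 2 (second significant figure)
Brown → ×10 multiplier
Silver → ±10% tolerance
42 × 10 = 420 Ω
Allowed range: 378 Ω to 462 Ω.
343.1 ohms lies outside that range.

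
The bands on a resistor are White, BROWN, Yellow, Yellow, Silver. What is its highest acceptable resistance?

10054000 Ω

White → 9 (first significant figure)
Brown → 1 (second significant figure)
Yellow → 4 (third significant figure)
Yellow → ×10^4 multiplier
Silver → ±10% tolerance
914 × 10000 = 9140000 Ω
Highest = 9140000 × (1 + 10/100) = 10054000 Ω.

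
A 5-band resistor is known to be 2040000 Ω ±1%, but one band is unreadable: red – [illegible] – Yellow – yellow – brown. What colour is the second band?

2040000 Ω = 204 × 10^4.
The second band gives digit 0 of the significand, and 0 is black.

black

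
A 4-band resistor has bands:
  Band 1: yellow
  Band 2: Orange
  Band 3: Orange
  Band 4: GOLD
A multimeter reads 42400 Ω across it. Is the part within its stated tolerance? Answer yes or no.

Yellow → 4 (first significant figure)
Orange → 3 (second significant figure)
Orange → ×10^3 multiplier
Gold → ±5% tolerance
43 × 1000 = 43000 Ω
Allowed range: 40850 Ω to 45150 Ω.
42400 Ω lies inside that range.

yes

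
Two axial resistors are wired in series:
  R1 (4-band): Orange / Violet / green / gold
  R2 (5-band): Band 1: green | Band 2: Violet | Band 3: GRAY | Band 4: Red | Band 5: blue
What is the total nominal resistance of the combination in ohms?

3757800 Ω

R1: orange, violet → 37; green ×10^5 → 3700000 Ω.
R2: green, violet, grey → 578; red ×10^2 → 57800 Ω.
Series: 3700000 + 57800 = 3757800 Ω.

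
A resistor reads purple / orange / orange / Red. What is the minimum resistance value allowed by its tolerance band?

71540 Ω

Violet → 7 (first significant figure)
Orange → 3 (second significant figure)
Orange → ×10^3 multiplier
Red → ±2% tolerance
73 × 1000 = 73000 Ω
Minimum = 73000 × (1 − 2/100) = 71540 Ω.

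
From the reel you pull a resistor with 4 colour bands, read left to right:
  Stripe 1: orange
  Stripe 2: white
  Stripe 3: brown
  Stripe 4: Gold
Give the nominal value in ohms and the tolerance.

Orange → 3 (first significant figure)
White → 9 (second significant figure)
Brown → ×10 multiplier
Gold → ±5% tolerance
39 × 10 = 390 Ω

390 Ω ±5%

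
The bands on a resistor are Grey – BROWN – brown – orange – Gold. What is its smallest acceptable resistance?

770450 Ω

Grey → 8 (first significant figure)
Brown → 1 (second significant figure)
Brown → 1 (third significant figure)
Orange → ×10^3 multiplier
Gold → ±5% tolerance
811 × 1000 = 811000 Ω
Smallest = 811000 × (1 − 5/100) = 770450 Ω.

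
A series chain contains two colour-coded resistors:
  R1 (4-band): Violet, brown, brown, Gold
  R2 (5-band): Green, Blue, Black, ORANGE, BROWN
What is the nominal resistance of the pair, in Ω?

R1: violet, brown → 71; brown ×10 → 710 Ω.
R2: green, blue, black → 560; orange ×10^3 → 560000 Ω.
Series: 710 + 560000 = 560710 Ω.

560710 Ω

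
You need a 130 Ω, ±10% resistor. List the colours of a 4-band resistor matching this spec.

brown, orange, brown, silver

130 Ω = 13 × 10^1.
1 → brown
3 → orange
Multiplier 10^1 → brown.
±10% tolerance → silver.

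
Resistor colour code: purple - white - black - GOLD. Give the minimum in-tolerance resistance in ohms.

Violet → 7 (first significant figure)
White → 9 (second significant figure)
Black → ×1 multiplier
Gold → ±5% tolerance
79 × 1 = 79 Ω
Minimum = 79 × (1 − 5/100) = 75.05 Ω.

75.05 Ω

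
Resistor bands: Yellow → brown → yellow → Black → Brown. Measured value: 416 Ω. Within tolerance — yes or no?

Yellow → 4 (first significant figure)
Brown → 1 (second significant figure)
Yellow → 4 (third significant figure)
Black → ×1 multiplier
Brown → ±1% tolerance
414 × 1 = 414 Ω
Allowed range: 409.86 Ω to 418.14 Ω.
416 Ω lies inside that range.

yes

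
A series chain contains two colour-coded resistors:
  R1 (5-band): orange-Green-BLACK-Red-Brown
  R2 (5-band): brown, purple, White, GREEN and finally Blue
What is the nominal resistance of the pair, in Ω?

17935000 Ω

R1: orange, green, black → 350; red ×10^2 → 35000 Ω.
R2: brown, violet, white → 179; green ×10^5 → 17900000 Ω.
Series: 35000 + 17900000 = 17935000 Ω.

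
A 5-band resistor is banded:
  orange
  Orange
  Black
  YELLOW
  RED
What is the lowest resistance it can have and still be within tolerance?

Orange → 3 (first significant figure)
Orange → 3 (second significant figure)
Black → 0 (third significant figure)
Yellow → ×10^4 multiplier
Red → ±2% tolerance
330 × 10000 = 3300000 Ω
Lowest = 3300000 × (1 − 2/100) = 3234000 Ω.

3234000 Ω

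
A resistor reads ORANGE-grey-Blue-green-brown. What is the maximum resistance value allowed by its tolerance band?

Orange → 3 (first significant figure)
Grey → 8 (second significant figure)
Blue → 6 (third significant figure)
Green → ×10^5 multiplier
Brown → ±1% tolerance
386 × 100000 = 38600000 Ω
Maximum = 38600000 × (1 + 1/100) = 38986000 Ω.

38986000 Ω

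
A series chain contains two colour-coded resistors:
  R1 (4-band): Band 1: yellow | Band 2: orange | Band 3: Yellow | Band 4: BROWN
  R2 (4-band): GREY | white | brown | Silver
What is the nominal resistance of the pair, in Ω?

R1: yellow, orange → 43; yellow ×10^4 → 430000 Ω.
R2: grey, white → 89; brown ×10 → 890 Ω.
Series: 430000 + 890 = 430890 Ω.

430890 Ω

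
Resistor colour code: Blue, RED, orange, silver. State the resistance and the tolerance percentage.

Blue → 6 (first significant figure)
Red → 2 (second significant figure)
Orange → ×10^3 multiplier
Silver → ±10% tolerance
62 × 1000 = 62000 Ω

62000 Ω ±10%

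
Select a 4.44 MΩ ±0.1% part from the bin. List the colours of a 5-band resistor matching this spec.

4440000 Ω = 444 × 10^4.
4 → yellow
4 → yellow
4 → yellow
Multiplier 10^4 → yellow.
±0.1% tolerance → violet.

yellow, yellow, yellow, yellow, violet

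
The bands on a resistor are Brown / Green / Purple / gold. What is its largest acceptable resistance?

Brown → 1 (first significant figure)
Green → 5 (second significant figure)
Violet → ×10^7 multiplier
Gold → ±5% tolerance
15 × 10000000 = 150000000 Ω
Largest = 150000000 × (1 + 5/100) = 157500000 Ω.

157500000 Ω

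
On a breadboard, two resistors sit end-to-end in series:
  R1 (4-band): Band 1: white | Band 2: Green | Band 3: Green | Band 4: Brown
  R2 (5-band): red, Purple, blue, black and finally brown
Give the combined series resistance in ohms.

9500276 Ω

R1: white, green → 95; green ×10^5 → 9500000 Ω.
R2: red, violet, blue → 276; black ×1 → 276 Ω.
Series: 9500000 + 276 = 9500276 Ω.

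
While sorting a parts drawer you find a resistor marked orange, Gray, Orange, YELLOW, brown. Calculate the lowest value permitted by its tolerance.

Orange → 3 (first significant figure)
Grey → 8 (second significant figure)
Orange → 3 (third significant figure)
Yellow → ×10^4 multiplier
Brown → ±1% tolerance
383 × 10000 = 3830000 Ω
Lowest = 3830000 × (1 − 1/100) = 3791700 Ω.

3791700 Ω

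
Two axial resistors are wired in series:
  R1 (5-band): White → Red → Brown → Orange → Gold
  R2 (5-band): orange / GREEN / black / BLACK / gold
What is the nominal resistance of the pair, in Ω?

R1: white, red, brown → 921; orange ×10^3 → 921000 Ω.
R2: orange, green, black → 350; black ×1 → 350 Ω.
Series: 921000 + 350 = 921350 Ω.

921350 Ω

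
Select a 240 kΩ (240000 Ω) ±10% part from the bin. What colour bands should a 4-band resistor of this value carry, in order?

red, yellow, yellow, silver

240000 Ω = 24 × 10^4.
2 → red
4 → yellow
Multiplier 10^4 → yellow.
±10% tolerance → silver.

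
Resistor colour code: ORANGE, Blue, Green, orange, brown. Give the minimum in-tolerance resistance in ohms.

361350 Ω

Orange → 3 (first significant figure)
Blue → 6 (second significant figure)
Green → 5 (third significant figure)
Orange → ×10^3 multiplier
Brown → ±1% tolerance
365 × 1000 = 365000 Ω
Minimum = 365000 × (1 − 1/100) = 361350 Ω.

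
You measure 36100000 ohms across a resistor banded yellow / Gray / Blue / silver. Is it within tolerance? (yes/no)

no

Yellow → 4 (first significant figure)
Grey → 8 (second significant figure)
Blue → ×10^6 multiplier
Silver → ±10% tolerance
48 × 1000000 = 48000000 Ω
Allowed range: 43200000 Ω to 52800000 Ω.
36100000 ohms lies outside that range.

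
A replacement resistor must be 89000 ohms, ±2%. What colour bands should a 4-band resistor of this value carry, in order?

grey, white, orange, red

89000 Ω = 89 × 10^3.
8 → grey
9 → white
Multiplier 10^3 → orange.
±2% tolerance → red.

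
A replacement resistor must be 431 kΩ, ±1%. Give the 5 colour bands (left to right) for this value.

431000 Ω = 431 × 10^3.
4 → yellow
3 → orange
1 → brown
Multiplier 10^3 → orange.
±1% tolerance → brown.

yellow, orange, brown, orange, brown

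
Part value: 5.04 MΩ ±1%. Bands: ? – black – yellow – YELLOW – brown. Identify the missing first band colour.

5040000 Ω = 504 × 10^4.
The first band gives digit 5 of the significand, and 5 is green.

green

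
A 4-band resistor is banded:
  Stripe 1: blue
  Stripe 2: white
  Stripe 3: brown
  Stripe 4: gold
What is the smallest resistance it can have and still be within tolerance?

655.5 Ω

Blue → 6 (first significant figure)
White → 9 (second significant figure)
Brown → ×10 multiplier
Gold → ±5% tolerance
69 × 10 = 690 Ω
Smallest = 690 × (1 − 5/100) = 655.5 Ω.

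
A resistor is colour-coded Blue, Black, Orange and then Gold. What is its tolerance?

The last band, gold, is the tolerance band.
Gold corresponds to ±5%.

±5%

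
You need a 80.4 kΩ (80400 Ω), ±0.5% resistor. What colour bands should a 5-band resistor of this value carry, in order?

grey, black, yellow, red, green

80400 Ω = 804 × 10^2.
8 → grey
0 → black
4 → yellow
Multiplier 10^2 → red.
±0.5% tolerance → green.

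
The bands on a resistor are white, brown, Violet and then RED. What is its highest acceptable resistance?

928200000 Ω

White → 9 (first significant figure)
Brown → 1 (second significant figure)
Violet → ×10^7 multiplier
Red → ±2% tolerance
91 × 10000000 = 910000000 Ω
Highest = 910000000 × (1 + 2/100) = 928200000 Ω.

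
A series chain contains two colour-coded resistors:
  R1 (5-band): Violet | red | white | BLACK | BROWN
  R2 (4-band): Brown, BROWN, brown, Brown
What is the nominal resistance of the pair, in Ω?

R1: violet, red, white → 729; black ×1 → 729 Ω.
R2: brown, brown → 11; brown ×10 → 110 Ω.
Series: 729 + 110 = 839 Ω.

839 Ω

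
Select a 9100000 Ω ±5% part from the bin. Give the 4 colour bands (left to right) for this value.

9100000 Ω = 91 × 10^5.
9 → white
1 → brown
Multiplier 10^5 → green.
±5% tolerance → gold.

white, brown, green, gold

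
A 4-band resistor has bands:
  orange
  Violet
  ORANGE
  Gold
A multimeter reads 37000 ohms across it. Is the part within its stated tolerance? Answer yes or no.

Orange → 3 (first significant figure)
Violet → 7 (second significant figure)
Orange → ×10^3 multiplier
Gold → ±5% tolerance
37 × 1000 = 37000 Ω
Allowed range: 35150 Ω to 38850 Ω.
37000 ohms lies inside that range.

yes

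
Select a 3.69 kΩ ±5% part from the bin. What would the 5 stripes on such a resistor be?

orange, blue, white, brown, gold

3690 Ω = 369 × 10^1.
3 → orange
6 → blue
9 → white
Multiplier 10^1 → brown.
±5% tolerance → gold.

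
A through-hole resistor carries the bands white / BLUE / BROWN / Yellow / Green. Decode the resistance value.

9610000 Ω

White → 9 (first significant figure)
Blue → 6 (second significant figure)
Brown → 1 (third significant figure)
Yellow → ×10^4 multiplier
961 × 10000 = 9610000 Ω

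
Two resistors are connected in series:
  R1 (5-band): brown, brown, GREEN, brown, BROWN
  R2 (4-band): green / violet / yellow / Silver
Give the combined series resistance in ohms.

571150 Ω

R1: brown, brown, green → 115; brown ×10 → 1150 Ω.
R2: green, violet → 57; yellow ×10^4 → 570000 Ω.
Series: 1150 + 570000 = 571150 Ω.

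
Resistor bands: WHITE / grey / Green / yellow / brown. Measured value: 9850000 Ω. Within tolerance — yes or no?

yes

White → 9 (first significant figure)
Grey → 8 (second significant figure)
Green → 5 (third significant figure)
Yellow → ×10^4 multiplier
Brown → ±1% tolerance
985 × 10000 = 9850000 Ω
Allowed range: 9751500 Ω to 9948500 Ω.
9850000 Ω lies inside that range.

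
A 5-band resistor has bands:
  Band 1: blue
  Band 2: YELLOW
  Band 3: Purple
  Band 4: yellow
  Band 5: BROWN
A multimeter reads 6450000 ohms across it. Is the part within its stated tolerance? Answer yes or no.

Blue → 6 (first significant figure)
Yellow → 4 (second significant figure)
Violet → 7 (third significant figure)
Yellow → ×10^4 multiplier
Brown → ±1% tolerance
647 × 10000 = 6470000 Ω
Allowed range: 6405300 Ω to 6534700 Ω.
6450000 ohms lies inside that range.

yes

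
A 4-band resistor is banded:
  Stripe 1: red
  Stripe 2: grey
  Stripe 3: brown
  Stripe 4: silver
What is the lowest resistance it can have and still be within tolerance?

Red → 2 (first significant figure)
Grey → 8 (second significant figure)
Brown → ×10 multiplier
Silver → ±10% tolerance
28 × 10 = 280 Ω
Lowest = 280 × (1 − 10/100) = 252 Ω.

252 Ω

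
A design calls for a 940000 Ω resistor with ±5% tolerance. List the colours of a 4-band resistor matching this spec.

white, yellow, yellow, gold

940000 Ω = 94 × 10^4.
9 → white
4 → yellow
Multiplier 10^4 → yellow.
±5% tolerance → gold.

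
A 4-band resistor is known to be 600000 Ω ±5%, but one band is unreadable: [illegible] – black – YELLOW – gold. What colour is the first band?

600000 Ω = 60 × 10^4.
The first band gives digit 6 of the significand, and 6 is blue.

blue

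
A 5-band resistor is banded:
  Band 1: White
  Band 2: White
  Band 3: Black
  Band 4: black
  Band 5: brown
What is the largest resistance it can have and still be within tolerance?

999.9 Ω

White → 9 (first significant figure)
White → 9 (second significant figure)
Black → 0 (third significant figure)
Black → ×1 multiplier
Brown → ±1% tolerance
990 × 1 = 990 Ω
Largest = 990 × (1 + 1/100) = 999.9 Ω.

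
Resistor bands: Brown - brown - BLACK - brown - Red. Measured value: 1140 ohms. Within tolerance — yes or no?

no

Brown → 1 (first significant figure)
Brown → 1 (second significant figure)
Black → 0 (third significant figure)
Brown → ×10 multiplier
Red → ±2% tolerance
110 × 10 = 1100 Ω
Allowed range: 1078 Ω to 1122 Ω.
1140 ohms lies outside that range.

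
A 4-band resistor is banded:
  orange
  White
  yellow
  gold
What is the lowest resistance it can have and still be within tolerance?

Orange → 3 (first significant figure)
White → 9 (second significant figure)
Yellow → ×10^4 multiplier
Gold → ±5% tolerance
39 × 10000 = 390000 Ω
Lowest = 390000 × (1 − 5/100) = 370500 Ω.

370500 Ω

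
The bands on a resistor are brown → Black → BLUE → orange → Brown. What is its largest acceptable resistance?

Brown → 1 (first significant figure)
Black → 0 (second significant figure)
Blue → 6 (third significant figure)
Orange → ×10^3 multiplier
Brown → ±1% tolerance
106 × 1000 = 106000 Ω
Largest = 106000 × (1 + 1/100) = 107060 Ω.

107060 Ω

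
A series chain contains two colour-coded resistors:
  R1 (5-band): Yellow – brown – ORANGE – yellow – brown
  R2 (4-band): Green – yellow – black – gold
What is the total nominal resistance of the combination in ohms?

4130054 Ω

R1: yellow, brown, orange → 413; yellow ×10^4 → 4130000 Ω.
R2: green, yellow → 54; black ×1 → 54 Ω.
Series: 4130000 + 54 = 4130054 Ω.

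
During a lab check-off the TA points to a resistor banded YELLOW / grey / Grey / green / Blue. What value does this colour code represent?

Yellow → 4 (first significant figure)
Grey → 8 (second significant figure)
Grey → 8 (third significant figure)
Green → ×10^5 multiplier
488 × 100000 = 48800000 Ω

48800000 Ω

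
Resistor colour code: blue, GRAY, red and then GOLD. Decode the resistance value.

Blue → 6 (first significant figure)
Grey → 8 (second significant figure)
Red → ×10^2 multiplier
68 × 100 = 6800 Ω

6800 Ω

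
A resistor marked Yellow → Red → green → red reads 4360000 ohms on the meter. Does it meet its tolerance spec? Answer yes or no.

Yellow → 4 (first significant figure)
Red → 2 (second significant figure)
Green → ×10^5 multiplier
Red → ±2% tolerance
42 × 100000 = 4200000 Ω
Allowed range: 4116000 Ω to 4284000 Ω.
4360000 ohms lies outside that range.

no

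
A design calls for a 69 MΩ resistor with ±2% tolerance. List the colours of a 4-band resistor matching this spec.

69000000 Ω = 69 × 10^6.
6 → blue
9 → white
Multiplier 10^6 → blue.
±2% tolerance → red.

blue, white, blue, red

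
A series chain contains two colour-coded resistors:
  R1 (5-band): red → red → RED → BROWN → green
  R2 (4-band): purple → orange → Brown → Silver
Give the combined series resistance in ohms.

R1: red, red, red → 222; brown ×10 → 2220 Ω.
R2: violet, orange → 73; brown ×10 → 730 Ω.
Series: 2220 + 730 = 2950 Ω.

2950 Ω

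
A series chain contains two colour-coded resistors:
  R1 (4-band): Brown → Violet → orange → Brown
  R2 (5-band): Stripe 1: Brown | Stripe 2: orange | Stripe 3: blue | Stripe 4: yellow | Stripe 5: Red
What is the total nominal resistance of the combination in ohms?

R1: brown, violet → 17; orange ×10^3 → 17000 Ω.
R2: brown, orange, blue → 136; yellow ×10^4 → 1360000 Ω.
Series: 17000 + 1360000 = 1377000 Ω.

1377000 Ω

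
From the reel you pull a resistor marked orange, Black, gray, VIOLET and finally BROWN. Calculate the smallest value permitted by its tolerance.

3049200000 Ω

Orange → 3 (first significant figure)
Black → 0 (second significant figure)
Grey → 8 (third significant figure)
Violet → ×10^7 multiplier
Brown → ±1% tolerance
308 × 10000000 = 3080000000 Ω
Smallest = 3080000000 × (1 − 1/100) = 3049200000 Ω.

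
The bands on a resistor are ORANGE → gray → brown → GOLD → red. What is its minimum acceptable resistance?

Orange → 3 (first significant figure)
Grey → 8 (second significant figure)
Brown → 1 (third significant figure)
Gold → ×0.1 multiplier
Red → ±2% tolerance
381 × 0.1 = 38.1 Ω
Minimum = 38.1 × (1 − 2/100) = 37.338 Ω.

37.338 Ω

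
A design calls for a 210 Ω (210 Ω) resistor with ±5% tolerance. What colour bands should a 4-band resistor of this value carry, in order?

210 Ω = 21 × 10^1.
2 → red
1 → brown
Multiplier 10^1 → brown.
±5% tolerance → gold.

red, brown, brown, gold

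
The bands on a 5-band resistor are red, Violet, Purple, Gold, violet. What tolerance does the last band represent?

±0.1%

The last band, violet, is the tolerance band.
Violet corresponds to ±0.1%.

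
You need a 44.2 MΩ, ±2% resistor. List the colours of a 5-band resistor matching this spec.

yellow, yellow, red, green, red

44200000 Ω = 442 × 10^5.
4 → yellow
4 → yellow
2 → red
Multiplier 10^5 → green.
±2% tolerance → red.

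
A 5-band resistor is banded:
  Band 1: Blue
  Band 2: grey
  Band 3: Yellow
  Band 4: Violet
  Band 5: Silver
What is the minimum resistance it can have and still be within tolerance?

Blue → 6 (first significant figure)
Grey → 8 (second significant figure)
Yellow → 4 (third significant figure)
Violet → ×10^7 multiplier
Silver → ±10% tolerance
684 × 10000000 = 6840000000 Ω
Minimum = 6840000000 × (1 − 10/100) = 6156000000 Ω.

6156000000 Ω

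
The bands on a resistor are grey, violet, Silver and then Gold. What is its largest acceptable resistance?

0.9135 Ω

Grey → 8 (first significant figure)
Violet → 7 (second significant figure)
Silver → ×0.01 multiplier
Gold → ±5% tolerance
87 × 0.01 = 0.87 Ω
Largest = 0.87 × (1 + 5/100) = 0.9135 Ω.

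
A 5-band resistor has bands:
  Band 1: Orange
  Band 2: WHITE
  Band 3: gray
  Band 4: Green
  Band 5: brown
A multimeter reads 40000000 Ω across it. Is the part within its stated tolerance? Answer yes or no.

yes

Orange → 3 (first significant figure)
White → 9 (second significant figure)
Grey → 8 (third significant figure)
Green → ×10^5 multiplier
Brown → ±1% tolerance
398 × 100000 = 39800000 Ω
Allowed range: 39402000 Ω to 40198000 Ω.
40000000 Ω lies inside that range.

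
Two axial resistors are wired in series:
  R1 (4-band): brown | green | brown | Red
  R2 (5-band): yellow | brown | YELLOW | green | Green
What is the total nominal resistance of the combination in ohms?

R1: brown, green → 15; brown ×10 → 150 Ω.
R2: yellow, brown, yellow → 414; green ×10^5 → 41400000 Ω.
Series: 150 + 41400000 = 41400150 Ω.

41400150 Ω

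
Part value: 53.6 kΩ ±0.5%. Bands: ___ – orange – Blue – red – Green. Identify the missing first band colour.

green

53600 Ω = 536 × 10^2.
The first band gives digit 5 of the significand, and 5 is green.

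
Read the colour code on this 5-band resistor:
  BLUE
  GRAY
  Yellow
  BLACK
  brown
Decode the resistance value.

684 Ω

Blue → 6 (first significant figure)
Grey → 8 (second significant figure)
Yellow → 4 (third significant figure)
Black → ×1 multiplier
684 × 1 = 684 Ω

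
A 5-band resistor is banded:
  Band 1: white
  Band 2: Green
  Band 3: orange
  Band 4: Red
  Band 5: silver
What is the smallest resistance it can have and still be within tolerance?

White → 9 (first significant figure)
Green → 5 (second significant figure)
Orange → 3 (third significant figure)
Red → ×10^2 multiplier
Silver → ±10% tolerance
953 × 100 = 95300 Ω
Smallest = 95300 × (1 − 10/100) = 85770 Ω.

85770 Ω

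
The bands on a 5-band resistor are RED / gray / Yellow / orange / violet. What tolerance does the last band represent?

The last band, violet, is the tolerance band.
Violet corresponds to ±0.1%.

±0.1%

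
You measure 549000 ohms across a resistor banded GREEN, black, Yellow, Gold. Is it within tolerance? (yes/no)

Green → 5 (first significant figure)
Black → 0 (second significant figure)
Yellow → ×10^4 multiplier
Gold → ±5% tolerance
50 × 10000 = 500000 Ω
Allowed range: 475000 Ω to 525000 Ω.
549000 ohms lies outside that range.

no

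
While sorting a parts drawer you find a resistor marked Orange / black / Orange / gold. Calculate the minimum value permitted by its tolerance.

Orange → 3 (first significant figure)
Black → 0 (second significant figure)
Orange → ×10^3 multiplier
Gold → ±5% tolerance
30 × 1000 = 30000 Ω
Minimum = 30000 × (1 − 5/100) = 28500 Ω.

28500 Ω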